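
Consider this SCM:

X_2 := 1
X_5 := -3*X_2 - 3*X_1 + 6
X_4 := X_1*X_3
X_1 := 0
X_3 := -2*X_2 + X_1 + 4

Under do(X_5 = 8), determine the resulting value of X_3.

do(X_5=8) replaces the equation X_5 := -3*X_2 - 3*X_1 + 6 with the constant X_5 = 8.
X_3 is not downstream of the intervention, so its value is determined by the original equations.
X_3 = -2*X_2 + X_1 + 4  [with X_2=1, X_1=0]  = 2

2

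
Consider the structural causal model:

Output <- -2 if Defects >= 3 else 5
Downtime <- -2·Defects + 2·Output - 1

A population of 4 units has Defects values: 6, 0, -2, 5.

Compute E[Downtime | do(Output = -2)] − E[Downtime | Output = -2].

Under do(Output=-2), Output's equation is replaced by Output=-2 for every unit. Per-unit Downtime: -17, -5, -1, -15. Mean = -9.5.
Conditioning on Output=-2 selects the 2 unit(s) with Defects ∈ {6, 5}. Their Downtime values: -17, -15. Mean = -16.
Difference = -9.5 − (-16) = 6.5.

6.5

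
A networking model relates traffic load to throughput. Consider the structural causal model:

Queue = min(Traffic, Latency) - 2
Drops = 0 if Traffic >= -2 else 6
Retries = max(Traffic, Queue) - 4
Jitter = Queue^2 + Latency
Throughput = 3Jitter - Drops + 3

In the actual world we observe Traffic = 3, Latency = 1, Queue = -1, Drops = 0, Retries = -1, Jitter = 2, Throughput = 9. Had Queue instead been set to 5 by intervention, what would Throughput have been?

81

The intervention breaks the incoming arrows to Queue: Queue = min(Traffic, Latency) - 2 no longer applies, and Queue = 5.
Drops = 0 if Traffic >= -2 else 6  [with Traffic=3]  = 0
Jitter = Queue^2 + Latency  [with Queue=5, Latency=1]  = 26
Throughput = 3Jitter - Drops + 3  [with Jitter=26, Drops=0]  = 81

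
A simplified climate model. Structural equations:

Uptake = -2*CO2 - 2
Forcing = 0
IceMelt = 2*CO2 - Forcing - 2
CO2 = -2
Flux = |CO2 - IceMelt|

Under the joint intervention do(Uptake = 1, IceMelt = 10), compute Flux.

12

Under do(Uptake = 1, IceMelt = 10), each intervened variable's structural equation is replaced by its fixed value.
Flux = |CO2 - IceMelt|  [with CO2=-2, IceMelt=10]  = 12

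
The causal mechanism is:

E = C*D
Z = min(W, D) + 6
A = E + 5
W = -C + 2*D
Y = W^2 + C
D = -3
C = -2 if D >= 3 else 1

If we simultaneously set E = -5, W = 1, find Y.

The joint intervention fixes E = -5, W = 1, removing each variable's own equation.
C = -2 if D >= 3 else 1  [with D=-3]  = 1
Y = W^2 + C  [with W=1, C=1]  = 2

2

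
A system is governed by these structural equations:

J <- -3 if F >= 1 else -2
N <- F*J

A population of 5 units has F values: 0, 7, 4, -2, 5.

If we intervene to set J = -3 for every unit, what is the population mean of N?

do(J=-3) breaks J's dependence on F. With J=-3 fixed, N across the units is 0, -21, -12, 6, -15, mean -8.4.

-8.4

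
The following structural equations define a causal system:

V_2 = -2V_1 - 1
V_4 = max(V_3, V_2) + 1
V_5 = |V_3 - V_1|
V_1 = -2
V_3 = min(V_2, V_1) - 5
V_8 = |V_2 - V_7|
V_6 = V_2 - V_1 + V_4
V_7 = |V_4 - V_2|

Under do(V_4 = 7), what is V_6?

Under do(V_4=7), the mechanism V_4 = max(V_3, V_2) + 1 is discarded; V_4 is fixed at 7.
V_2 = -2V_1 - 1  [with V_1=-2]  = 3
V_6 = V_2 - V_1 + V_4  [with V_2=3, V_1=-2, V_4=7]  = 12

12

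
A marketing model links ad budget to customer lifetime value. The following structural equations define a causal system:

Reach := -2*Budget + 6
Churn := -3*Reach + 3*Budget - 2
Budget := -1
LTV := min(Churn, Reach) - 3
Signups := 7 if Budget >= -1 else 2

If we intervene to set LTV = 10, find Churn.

-29

The intervention breaks the incoming arrows to LTV: LTV := min(Churn, Reach) - 3 no longer applies, and LTV = 10.
Since Churn is not a descendant of the intervened variable, it is unaffected.
Reach = -2*Budget + 6  [with Budget=-1]  = 8
Churn = -3*Reach + 3*Budget - 2  [with Reach=8, Budget=-1]  = -29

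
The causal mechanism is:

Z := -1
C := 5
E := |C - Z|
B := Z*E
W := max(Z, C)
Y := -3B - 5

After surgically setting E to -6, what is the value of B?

The intervention breaks the incoming arrows to E: E := |C - Z| no longer applies, and E = -6.
B = Z*E  [with Z=-1, E=-6]  = 6

6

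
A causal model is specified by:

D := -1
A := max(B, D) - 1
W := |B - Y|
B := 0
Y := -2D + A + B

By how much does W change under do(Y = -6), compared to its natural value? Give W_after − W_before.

5

Intervening sets Y = -6 and removes its equation (Y := -2D + A + B).
W = |B - Y|  [with B=0, Y=-6]  = 6
Without intervention: A = max(B, D) - 1  [with B=0, D=-1]  = -1; Y = -2D + A + B  [with D=-1, A=-1, B=0]  = 1; W = |B - Y|  [with B=0, Y=1]  = 1.
Change = 6 − 1 = 5.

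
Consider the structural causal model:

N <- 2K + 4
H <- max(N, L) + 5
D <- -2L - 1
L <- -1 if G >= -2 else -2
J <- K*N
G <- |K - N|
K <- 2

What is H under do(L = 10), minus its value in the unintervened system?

2

The intervention breaks the incoming arrows to L: L <- -1 if G >= -2 else -2 no longer applies, and L = 10.
N = 2K + 4  [with K=2]  = 8
H = max(N, L) + 5  [with N=8, L=10]  = 15
Without intervention: N = 2K + 4  [with K=2]  = 8; G = |K - N|  [with K=2, N=8]  = 6; L = -1 if G >= -2 else -2  [with G=6]  = -1; H = max(N, L) + 5  [with N=8, L=-1]  = 13.
Change = 15 − 13 = 2.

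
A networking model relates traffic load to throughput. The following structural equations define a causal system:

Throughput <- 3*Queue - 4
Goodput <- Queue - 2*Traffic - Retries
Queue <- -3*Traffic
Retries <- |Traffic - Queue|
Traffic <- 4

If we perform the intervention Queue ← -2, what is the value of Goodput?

-16

do(Queue=-2) replaces the equation Queue <- -3*Traffic with the constant Queue = -2.
Retries = |Traffic - Queue|  [with Traffic=4, Queue=-2]  = 6
Goodput = Queue - 2*Traffic - Retries  [with Queue=-2, Traffic=4, Retries=6]  = -16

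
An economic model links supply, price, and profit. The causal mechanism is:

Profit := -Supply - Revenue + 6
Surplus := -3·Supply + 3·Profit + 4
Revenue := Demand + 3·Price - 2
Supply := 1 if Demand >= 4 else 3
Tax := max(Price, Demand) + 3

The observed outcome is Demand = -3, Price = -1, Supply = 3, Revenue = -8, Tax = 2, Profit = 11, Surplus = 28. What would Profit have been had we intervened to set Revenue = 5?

-2

Under do(Revenue=5), the mechanism Revenue := Demand + 3·Price - 2 is discarded; Revenue is fixed at 5.
Supply = 1 if Demand >= 4 else 3  [with Demand=-3]  = 3
Profit = -Supply - Revenue + 6  [with Supply=3, Revenue=5]  = -2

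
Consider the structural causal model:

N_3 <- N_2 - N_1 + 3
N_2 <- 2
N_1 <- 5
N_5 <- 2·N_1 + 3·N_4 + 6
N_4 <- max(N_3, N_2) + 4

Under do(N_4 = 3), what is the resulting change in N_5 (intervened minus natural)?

-9

Intervening sets N_4 = 3 and removes its equation (N_4 <- max(N_3, N_2) + 4).
N_5 = 2·N_1 + 3·N_4 + 6  [with N_1=5, N_4=3]  = 25
Without intervention: N_3 = N_2 - N_1 + 3  [with N_2=2, N_1=5]  = 0; N_4 = max(N_3, N_2) + 4  [with N_3=0, N_2=2]  = 6; N_5 = 2·N_1 + 3·N_4 + 6  [with N_1=5, N_4=6]  = 34.
Change = 25 − 34 = -9.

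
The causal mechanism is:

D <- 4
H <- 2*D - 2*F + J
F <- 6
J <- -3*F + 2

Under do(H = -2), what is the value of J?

-16

Under do(H=-2), the mechanism H <- 2*D - 2*F + J is discarded; H is fixed at -2.
Since J is not a descendant of the intervened variable, it is unaffected.
J = -3*F + 2  [with F=6]  = -16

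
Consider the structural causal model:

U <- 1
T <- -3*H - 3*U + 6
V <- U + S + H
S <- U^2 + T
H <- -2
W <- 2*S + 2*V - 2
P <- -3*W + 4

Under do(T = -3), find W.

-12

The intervention breaks the incoming arrows to T: T <- -3*H - 3*U + 6 no longer applies, and T = -3.
S = U^2 + T  [with U=1, T=-3]  = -2
V = U + S + H  [with U=1, S=-2, H=-2]  = -3
W = 2*S + 2*V - 2  [with S=-2, V=-3]  = -12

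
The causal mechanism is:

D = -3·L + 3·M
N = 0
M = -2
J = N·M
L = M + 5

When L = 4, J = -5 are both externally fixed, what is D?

-18

Setting L = 4, J = -5 by intervention discards those variables' equations.
D = -3·L + 3·M  [with L=4, M=-2]  = -18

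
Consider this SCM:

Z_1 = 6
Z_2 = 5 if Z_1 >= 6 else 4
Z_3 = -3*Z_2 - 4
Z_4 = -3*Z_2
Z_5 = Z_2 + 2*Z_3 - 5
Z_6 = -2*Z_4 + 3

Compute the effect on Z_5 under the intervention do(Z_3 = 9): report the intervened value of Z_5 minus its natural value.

do(Z_3=9) replaces the equation Z_3 = -3*Z_2 - 4 with the constant Z_3 = 9.
Z_2 = 5 if Z_1 >= 6 else 4  [with Z_1=6]  = 5
Z_5 = Z_2 + 2*Z_3 - 5  [with Z_2=5, Z_3=9]  = 18
Without intervention: Z_2 = 5 if Z_1 >= 6 else 4  [with Z_1=6]  = 5; Z_3 = -3*Z_2 - 4  [with Z_2=5]  = -19; Z_5 = Z_2 + 2*Z_3 - 5  [with Z_2=5, Z_3=-19]  = -38.
Change = 18 − (-38) = 56.

56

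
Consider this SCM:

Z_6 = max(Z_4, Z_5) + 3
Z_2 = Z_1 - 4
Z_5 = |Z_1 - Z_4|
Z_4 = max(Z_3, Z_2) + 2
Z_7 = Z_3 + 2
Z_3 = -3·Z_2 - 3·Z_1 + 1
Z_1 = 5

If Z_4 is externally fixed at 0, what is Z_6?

8

Under do(Z_4=0), the mechanism Z_4 = max(Z_3, Z_2) + 2 is discarded; Z_4 is fixed at 0.
Z_5 = |Z_1 - Z_4|  [with Z_1=5, Z_4=0]  = 5
Z_6 = max(Z_4, Z_5) + 3  [with Z_4=0, Z_5=5]  = 8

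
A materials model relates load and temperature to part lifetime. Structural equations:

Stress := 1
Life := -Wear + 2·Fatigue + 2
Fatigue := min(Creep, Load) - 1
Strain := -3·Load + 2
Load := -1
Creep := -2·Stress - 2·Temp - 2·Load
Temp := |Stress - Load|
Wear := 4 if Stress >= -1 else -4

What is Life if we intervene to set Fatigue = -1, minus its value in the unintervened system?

do(Fatigue=-1) replaces the equation Fatigue := min(Creep, Load) - 1 with the constant Fatigue = -1.
Wear = 4 if Stress >= -1 else -4  [with Stress=1]  = 4
Life = -Wear + 2·Fatigue + 2  [with Wear=4, Fatigue=-1]  = -4
Without intervention: Temp = |Stress - Load|  [with Stress=1, Load=-1]  = 2; Creep = -2·Stress - 2·Temp - 2·Load  [with Stress=1, Temp=2, Load=-1]  = -4; Wear = 4 if Stress >= -1 else -4  [with Stress=1]  = 4; Fatigue = min(Creep, Load) - 1  [with Creep=-4, Load=-1]  = -5; Life = -Wear + 2·Fatigue + 2  [with Wear=4, Fatigue=-5]  = -12.
Change = -4 − (-12) = 8.

8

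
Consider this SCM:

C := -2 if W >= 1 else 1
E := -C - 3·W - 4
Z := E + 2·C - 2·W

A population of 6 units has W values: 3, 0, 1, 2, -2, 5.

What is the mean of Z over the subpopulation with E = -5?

-7

Conditioning on E=-5 selects the 2 unit(s) with W ∈ {0, 1}. Their Z values: -3, -11. Mean = -7.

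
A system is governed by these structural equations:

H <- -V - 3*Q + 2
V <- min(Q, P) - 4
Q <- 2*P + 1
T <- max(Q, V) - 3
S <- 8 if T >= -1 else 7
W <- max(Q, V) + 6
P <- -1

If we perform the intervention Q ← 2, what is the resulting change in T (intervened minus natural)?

Under do(Q=2), the mechanism Q <- 2*P + 1 is discarded; Q is fixed at 2.
V = min(Q, P) - 4  [with Q=2, P=-1]  = -5
T = max(Q, V) - 3  [with Q=2, V=-5]  = -1
Without intervention: Q = 2*P + 1  [with P=-1]  = -1; V = min(Q, P) - 4  [with Q=-1, P=-1]  = -5; T = max(Q, V) - 3  [with Q=-1, V=-5]  = -4.
Change = -1 − (-4) = 3.

3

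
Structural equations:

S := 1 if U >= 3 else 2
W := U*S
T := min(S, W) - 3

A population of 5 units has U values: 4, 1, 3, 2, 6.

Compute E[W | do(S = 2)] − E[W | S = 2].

3.4

do(S=2) breaks S's dependence on U. With S=2 fixed, W across the units is 8, 2, 6, 4, 12, mean 6.4.
Observing S=2 restricts to units where S's equation naturally yields 2: U ∈ {1, 2}. In that subpopulation W = 2, 4, mean 3.
Difference = 6.4 − 3 = 3.4.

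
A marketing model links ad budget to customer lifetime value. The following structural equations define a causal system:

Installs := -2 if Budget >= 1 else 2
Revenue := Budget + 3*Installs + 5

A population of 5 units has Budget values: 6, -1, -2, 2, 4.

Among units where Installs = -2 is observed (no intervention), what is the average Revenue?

E[Revenue|Installs=-2] averages over only the 3 units with Installs=-2 (Budget = 6, 2, 4): Revenue = 5, 1, 3, mean 3.

3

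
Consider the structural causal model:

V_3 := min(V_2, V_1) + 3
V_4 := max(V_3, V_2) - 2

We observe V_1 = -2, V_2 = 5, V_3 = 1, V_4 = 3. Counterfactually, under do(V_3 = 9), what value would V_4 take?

7

The intervention breaks the incoming arrows to V_3: V_3 := min(V_2, V_1) + 3 no longer applies, and V_3 = 9.
V_4 = max(V_3, V_2) - 2  [with V_3=9, V_2=5]  = 7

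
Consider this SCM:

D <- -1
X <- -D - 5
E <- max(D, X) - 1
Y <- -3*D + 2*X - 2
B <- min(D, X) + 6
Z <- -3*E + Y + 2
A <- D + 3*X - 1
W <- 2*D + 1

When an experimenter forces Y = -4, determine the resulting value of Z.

4

Under do(Y=-4), the mechanism Y <- -3*D + 2*X - 2 is discarded; Y is fixed at -4.
X = -D - 5  [with D=-1]  = -4
E = max(D, X) - 1  [with D=-1, X=-4]  = -2
Z = -3*E + Y + 2  [with E=-2, Y=-4]  = 4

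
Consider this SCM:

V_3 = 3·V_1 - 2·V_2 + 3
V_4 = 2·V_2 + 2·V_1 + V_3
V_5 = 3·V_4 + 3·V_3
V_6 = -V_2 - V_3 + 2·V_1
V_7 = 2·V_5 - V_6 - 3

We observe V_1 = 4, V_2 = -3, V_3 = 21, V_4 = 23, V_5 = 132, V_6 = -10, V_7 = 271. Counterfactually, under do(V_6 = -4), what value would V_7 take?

265

Intervening sets V_6 = -4 and removes its equation (V_6 = -V_2 - V_3 + 2·V_1).
V_3 = 3·V_1 - 2·V_2 + 3  [with V_1=4, V_2=-3]  = 21
V_4 = 2·V_2 + 2·V_1 + V_3  [with V_2=-3, V_1=4, V_3=21]  = 23
V_5 = 3·V_4 + 3·V_3  [with V_4=23, V_3=21]  = 132
V_7 = 2·V_5 - V_6 - 3  [with V_5=132, V_6=-4]  = 265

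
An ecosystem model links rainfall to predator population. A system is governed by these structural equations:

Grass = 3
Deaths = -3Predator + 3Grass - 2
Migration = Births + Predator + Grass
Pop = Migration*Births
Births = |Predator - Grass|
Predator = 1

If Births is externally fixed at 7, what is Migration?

11

do(Births=7) replaces the equation Births = |Predator - Grass| with the constant Births = 7.
Migration = Births + Predator + Grass  [with Births=7, Predator=1, Grass=3]  = 11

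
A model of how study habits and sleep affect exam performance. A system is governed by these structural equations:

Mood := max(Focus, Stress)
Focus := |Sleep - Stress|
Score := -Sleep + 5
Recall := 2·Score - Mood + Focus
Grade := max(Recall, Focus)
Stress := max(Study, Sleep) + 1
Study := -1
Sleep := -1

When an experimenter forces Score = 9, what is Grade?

18

do(Score=9) replaces the equation Score := -Sleep + 5 with the constant Score = 9.
Stress = max(Study, Sleep) + 1  [with Study=-1, Sleep=-1]  = 0
Focus = |Sleep - Stress|  [with Sleep=-1, Stress=0]  = 1
Mood = max(Focus, Stress)  [with Focus=1, Stress=0]  = 1
Recall = 2·Score - Mood + Focus  [with Score=9, Mood=1, Focus=1]  = 18
Grade = max(Recall, Focus)  [with Recall=18, Focus=1]  = 18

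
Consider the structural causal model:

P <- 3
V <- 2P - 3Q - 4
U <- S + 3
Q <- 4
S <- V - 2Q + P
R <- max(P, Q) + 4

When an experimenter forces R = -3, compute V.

-10

do(R=-3) replaces the equation R <- max(P, Q) + 4 with the constant R = -3.
V is not downstream of the intervention, so its value is determined by the original equations.
V = 2P - 3Q - 4  [with P=3, Q=4]  = -10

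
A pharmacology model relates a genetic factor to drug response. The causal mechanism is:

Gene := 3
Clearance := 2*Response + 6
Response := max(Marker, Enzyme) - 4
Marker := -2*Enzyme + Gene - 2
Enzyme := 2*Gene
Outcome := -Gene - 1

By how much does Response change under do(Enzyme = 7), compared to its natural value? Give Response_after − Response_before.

1

Under do(Enzyme=7), the mechanism Enzyme := 2*Gene is discarded; Enzyme is fixed at 7.
Marker = -2*Enzyme + Gene - 2  [with Enzyme=7, Gene=3]  = -13
Response = max(Marker, Enzyme) - 4  [with Marker=-13, Enzyme=7]  = 3
Without intervention: Enzyme = 2*Gene  [with Gene=3]  = 6; Marker = -2*Enzyme + Gene - 2  [with Enzyme=6, Gene=3]  = -11; Response = max(Marker, Enzyme) - 4  [with Marker=-11, Enzyme=6]  = 2.
Change = 3 − 2 = 1.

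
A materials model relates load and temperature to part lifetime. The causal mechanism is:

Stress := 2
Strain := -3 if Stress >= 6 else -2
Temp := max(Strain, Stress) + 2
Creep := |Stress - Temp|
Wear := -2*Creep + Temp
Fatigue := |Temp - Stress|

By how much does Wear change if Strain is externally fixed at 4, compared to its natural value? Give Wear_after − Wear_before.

-2

do(Strain=4) replaces the equation Strain := -3 if Stress >= 6 else -2 with the constant Strain = 4.
Temp = max(Strain, Stress) + 2  [with Strain=4, Stress=2]  = 6
Creep = |Stress - Temp|  [with Stress=2, Temp=6]  = 4
Wear = -2*Creep + Temp  [with Creep=4, Temp=6]  = -2
Without intervention: Strain = -3 if Stress >= 6 else -2  [with Stress=2]  = -2; Temp = max(Strain, Stress) + 2  [with Strain=-2, Stress=2]  = 4; Creep = |Stress - Temp|  [with Stress=2, Temp=4]  = 2; Wear = -2*Creep + Temp  [with Creep=2, Temp=4]  = 0.
Change = -2 − 0 = -2.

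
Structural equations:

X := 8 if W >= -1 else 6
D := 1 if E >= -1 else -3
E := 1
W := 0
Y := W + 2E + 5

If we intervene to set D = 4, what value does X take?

The intervention breaks the incoming arrows to D: D := 1 if E >= -1 else -3 no longer applies, and D = 4.
Since X is not a descendant of the intervened variable, it is unaffected.
X = 8 if W >= -1 else 6  [with W=0]  = 8

8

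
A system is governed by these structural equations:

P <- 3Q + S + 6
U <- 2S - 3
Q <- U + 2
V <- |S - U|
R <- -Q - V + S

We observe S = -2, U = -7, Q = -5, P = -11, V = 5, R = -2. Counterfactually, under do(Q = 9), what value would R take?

The intervention breaks the incoming arrows to Q: Q <- U + 2 no longer applies, and Q = 9.
U = 2S - 3  [with S=-2]  = -7
V = |S - U|  [with S=-2, U=-7]  = 5
R = -Q - V + S  [with Q=9, V=5, S=-2]  = -16

-16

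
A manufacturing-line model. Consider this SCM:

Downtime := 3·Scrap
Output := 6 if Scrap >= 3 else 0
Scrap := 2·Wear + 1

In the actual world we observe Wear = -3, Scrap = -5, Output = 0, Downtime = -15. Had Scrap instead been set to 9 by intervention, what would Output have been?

The intervention breaks the incoming arrows to Scrap: Scrap := 2·Wear + 1 no longer applies, and Scrap = 9.
Output = 6 if Scrap >= 3 else 0  [with Scrap=9]  = 6

6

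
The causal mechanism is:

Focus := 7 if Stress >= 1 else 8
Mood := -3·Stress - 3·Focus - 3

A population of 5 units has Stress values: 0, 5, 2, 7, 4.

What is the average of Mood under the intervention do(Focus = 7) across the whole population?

Under do(Focus=7), Focus's equation is replaced by Focus=7 for every unit. Per-unit Mood: -24, -39, -30, -45, -36. Mean = -34.8.

-34.8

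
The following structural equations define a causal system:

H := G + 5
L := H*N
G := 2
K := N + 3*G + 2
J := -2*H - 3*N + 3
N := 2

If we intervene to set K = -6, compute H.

7

Under do(K=-6), the mechanism K := N + 3*G + 2 is discarded; K is fixed at -6.
Since H is not a descendant of the intervened variable, it is unaffected.
H = G + 5  [with G=2]  = 7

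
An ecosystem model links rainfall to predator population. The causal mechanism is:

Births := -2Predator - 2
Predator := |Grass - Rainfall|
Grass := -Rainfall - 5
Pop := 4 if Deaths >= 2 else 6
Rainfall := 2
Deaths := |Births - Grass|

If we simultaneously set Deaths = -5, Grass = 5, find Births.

Setting Deaths = -5, Grass = 5 by intervention discards those variables' equations.
Predator = |Grass - Rainfall|  [with Grass=5, Rainfall=2]  = 3
Births = -2Predator - 2  [with Predator=3]  = -8

-8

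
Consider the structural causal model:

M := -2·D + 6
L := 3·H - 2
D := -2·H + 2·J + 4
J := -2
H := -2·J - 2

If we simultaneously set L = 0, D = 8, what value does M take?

Under do(L = 0, D = 8), each intervened variable's structural equation is replaced by its fixed value.
M = -2·D + 6  [with D=8]  = -10

-10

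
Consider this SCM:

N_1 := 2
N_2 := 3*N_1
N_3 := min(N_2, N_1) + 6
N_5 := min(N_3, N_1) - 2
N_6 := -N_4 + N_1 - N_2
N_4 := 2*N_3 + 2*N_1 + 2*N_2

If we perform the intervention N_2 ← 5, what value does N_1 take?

2

Under do(N_2=5), the mechanism N_2 := 3*N_1 is discarded; N_2 is fixed at 5.
N_1 is not downstream of the intervention, so its value is determined by the original equations.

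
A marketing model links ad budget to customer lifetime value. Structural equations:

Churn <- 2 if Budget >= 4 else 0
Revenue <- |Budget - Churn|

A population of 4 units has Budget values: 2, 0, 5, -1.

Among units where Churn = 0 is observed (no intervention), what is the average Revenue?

1

Observing Churn=0 restricts to units where Churn's equation naturally yields 0: Budget ∈ {2, 0, -1}. In that subpopulation Revenue = 2, 0, 1, mean 1.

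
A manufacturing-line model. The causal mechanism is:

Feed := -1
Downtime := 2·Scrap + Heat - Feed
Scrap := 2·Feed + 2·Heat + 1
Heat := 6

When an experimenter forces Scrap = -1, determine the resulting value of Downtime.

5

The intervention breaks the incoming arrows to Scrap: Scrap := 2·Feed + 2·Heat + 1 no longer applies, and Scrap = -1.
Downtime = 2·Scrap + Heat - Feed  [with Scrap=-1, Heat=6, Feed=-1]  = 5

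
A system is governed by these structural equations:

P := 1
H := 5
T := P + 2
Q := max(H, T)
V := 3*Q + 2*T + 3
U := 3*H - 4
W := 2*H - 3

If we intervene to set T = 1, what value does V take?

20

do(T=1) replaces the equation T := P + 2 with the constant T = 1.
Q = max(H, T)  [with H=5, T=1]  = 5
V = 3*Q + 2*T + 3  [with Q=5, T=1]  = 20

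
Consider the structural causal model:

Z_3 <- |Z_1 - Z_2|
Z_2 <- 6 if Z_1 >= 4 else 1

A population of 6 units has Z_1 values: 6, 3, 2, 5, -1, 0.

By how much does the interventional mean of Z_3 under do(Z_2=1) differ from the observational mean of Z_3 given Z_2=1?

Under do(Z_2=1), Z_2's equation is replaced by Z_2=1 for every unit. Per-unit Z_3: 5, 2, 1, 4, 2, 1. Mean = 2.5.
E[Z_3|Z_2=1] averages over only the 4 units with Z_2=1 (Z_1 = 3, 2, -1, 0): Z_3 = 2, 1, 2, 1, mean 1.5.
Difference = 2.5 − 1.5 = 1.

1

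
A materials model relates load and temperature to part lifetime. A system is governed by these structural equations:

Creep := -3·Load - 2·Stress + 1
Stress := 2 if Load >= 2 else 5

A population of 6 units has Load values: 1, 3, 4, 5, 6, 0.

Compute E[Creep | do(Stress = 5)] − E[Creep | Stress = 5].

-8

The intervention sets Stress=5 in all 6 units regardless of Load. Recomputing Creep per unit gives -12, -18, -21, -24, -27, -9; average -18.5.
Observing Stress=5 restricts to units where Stress's equation naturally yields 5: Load ∈ {1, 0}. In that subpopulation Creep = -12, -9, mean -10.5.
Difference = -18.5 − (-10.5) = -8.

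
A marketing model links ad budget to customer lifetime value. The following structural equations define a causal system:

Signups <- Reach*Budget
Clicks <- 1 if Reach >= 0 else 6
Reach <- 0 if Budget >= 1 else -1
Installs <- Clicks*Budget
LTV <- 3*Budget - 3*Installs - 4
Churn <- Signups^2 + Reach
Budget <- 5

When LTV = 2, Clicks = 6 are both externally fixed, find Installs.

The joint intervention fixes LTV = 2, Clicks = 6, removing each variable's own equation.
Installs = Clicks*Budget  [with Clicks=6, Budget=5]  = 30

30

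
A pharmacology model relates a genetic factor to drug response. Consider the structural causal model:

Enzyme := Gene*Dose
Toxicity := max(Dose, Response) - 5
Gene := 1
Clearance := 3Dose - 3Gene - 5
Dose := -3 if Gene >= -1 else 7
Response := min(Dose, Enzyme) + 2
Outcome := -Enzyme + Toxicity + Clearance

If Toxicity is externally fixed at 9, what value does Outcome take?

Under do(Toxicity=9), the mechanism Toxicity := max(Dose, Response) - 5 is discarded; Toxicity is fixed at 9.
Dose = -3 if Gene >= -1 else 7  [with Gene=1]  = -3
Enzyme = Gene*Dose  [with Gene=1, Dose=-3]  = -3
Clearance = 3Dose - 3Gene - 5  [with Dose=-3, Gene=1]  = -17
Outcome = -Enzyme + Toxicity + Clearance  [with Enzyme=-3, Toxicity=9, Clearance=-17]  = -5

-5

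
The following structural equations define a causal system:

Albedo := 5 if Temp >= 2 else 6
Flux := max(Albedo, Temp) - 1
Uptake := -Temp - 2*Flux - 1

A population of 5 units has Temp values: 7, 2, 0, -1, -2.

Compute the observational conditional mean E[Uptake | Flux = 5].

E[Uptake|Flux=5] averages over only the 3 units with Flux=5 (Temp = 0, -1, -2): Uptake = -11, -10, -9, mean -10.

-10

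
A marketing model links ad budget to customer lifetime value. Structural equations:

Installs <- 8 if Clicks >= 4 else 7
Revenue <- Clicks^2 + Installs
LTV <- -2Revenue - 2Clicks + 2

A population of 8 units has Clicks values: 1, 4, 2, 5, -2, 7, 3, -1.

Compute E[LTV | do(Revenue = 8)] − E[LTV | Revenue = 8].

-4.75

Every unit gets Revenue=8 under the intervention. LTV values become -16, -22, -18, -24, -10, -28, -20, -12; E[LTV|do(Revenue=8)] = -18.75.
Conditioning on Revenue=8 selects the 2 unit(s) with Clicks ∈ {1, -1}. Their LTV values: -16, -12. Mean = -14.
Difference = -18.75 − (-14) = -4.75.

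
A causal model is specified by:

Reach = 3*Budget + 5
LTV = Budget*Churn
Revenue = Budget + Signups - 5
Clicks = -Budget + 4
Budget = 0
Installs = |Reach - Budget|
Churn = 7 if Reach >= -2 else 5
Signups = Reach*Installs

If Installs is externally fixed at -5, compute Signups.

-25

Intervening sets Installs = -5 and removes its equation (Installs = |Reach - Budget|).
Reach = 3*Budget + 5  [with Budget=0]  = 5
Signups = Reach*Installs  [with Reach=5, Installs=-5]  = -25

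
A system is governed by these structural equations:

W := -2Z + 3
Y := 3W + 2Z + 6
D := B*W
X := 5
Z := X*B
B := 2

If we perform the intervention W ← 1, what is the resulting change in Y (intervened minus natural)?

54

Intervening sets W = 1 and removes its equation (W := -2Z + 3).
Z = X*B  [with X=5, B=2]  = 10
Y = 3W + 2Z + 6  [with W=1, Z=10]  = 29
Without intervention: Z = X*B  [with X=5, B=2]  = 10; W = -2Z + 3  [with Z=10]  = -17; Y = 3W + 2Z + 6  [with W=-17, Z=10]  = -25.
Change = 29 − (-25) = 54.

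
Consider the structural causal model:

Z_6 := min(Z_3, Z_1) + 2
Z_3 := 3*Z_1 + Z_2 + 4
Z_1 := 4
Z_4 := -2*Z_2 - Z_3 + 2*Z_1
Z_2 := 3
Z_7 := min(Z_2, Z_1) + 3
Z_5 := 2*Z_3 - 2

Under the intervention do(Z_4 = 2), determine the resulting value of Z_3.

19

Under do(Z_4=2), the mechanism Z_4 := -2*Z_2 - Z_3 + 2*Z_1 is discarded; Z_4 is fixed at 2.
Since Z_3 is not a descendant of the intervened variable, it is unaffected.
Z_3 = 3*Z_1 + Z_2 + 4  [with Z_1=4, Z_2=3]  = 19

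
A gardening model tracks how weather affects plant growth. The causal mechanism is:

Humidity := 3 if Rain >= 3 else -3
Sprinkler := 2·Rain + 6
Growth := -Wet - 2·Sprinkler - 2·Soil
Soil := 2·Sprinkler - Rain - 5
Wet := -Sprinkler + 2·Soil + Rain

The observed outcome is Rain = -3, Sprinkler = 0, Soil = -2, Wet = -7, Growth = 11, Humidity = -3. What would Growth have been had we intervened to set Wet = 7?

Intervening sets Wet = 7 and removes its equation (Wet := -Sprinkler + 2·Soil + Rain).
Sprinkler = 2·Rain + 6  [with Rain=-3]  = 0
Soil = 2·Sprinkler - Rain - 5  [with Sprinkler=0, Rain=-3]  = -2
Growth = -Wet - 2·Sprinkler - 2·Soil  [with Wet=7, Sprinkler=0, Soil=-2]  = -3

-3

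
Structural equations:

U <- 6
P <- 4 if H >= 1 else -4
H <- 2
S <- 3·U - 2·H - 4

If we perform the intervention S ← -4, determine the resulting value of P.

The intervention breaks the incoming arrows to S: S <- 3·U - 2·H - 4 no longer applies, and S = -4.
P is not downstream of the intervention, so its value is determined by the original equations.
P = 4 if H >= 1 else -4  [with H=2]  = 4

4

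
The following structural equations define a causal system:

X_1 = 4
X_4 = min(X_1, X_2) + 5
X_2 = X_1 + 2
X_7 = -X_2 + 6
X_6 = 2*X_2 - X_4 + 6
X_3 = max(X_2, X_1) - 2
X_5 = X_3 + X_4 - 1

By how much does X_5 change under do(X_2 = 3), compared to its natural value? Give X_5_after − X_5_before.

do(X_2=3) replaces the equation X_2 = X_1 + 2 with the constant X_2 = 3.
X_3 = max(X_2, X_1) - 2  [with X_2=3, X_1=4]  = 2
X_4 = min(X_1, X_2) + 5  [with X_1=4, X_2=3]  = 8
X_5 = X_3 + X_4 - 1  [with X_3=2, X_4=8]  = 9
Without intervention: X_2 = X_1 + 2  [with X_1=4]  = 6; X_3 = max(X_2, X_1) - 2  [with X_2=6, X_1=4]  = 4; X_4 = min(X_1, X_2) + 5  [with X_1=4, X_2=6]  = 9; X_5 = X_3 + X_4 - 1  [with X_3=4, X_4=9]  = 12.
Change = 9 − 12 = -3.

-3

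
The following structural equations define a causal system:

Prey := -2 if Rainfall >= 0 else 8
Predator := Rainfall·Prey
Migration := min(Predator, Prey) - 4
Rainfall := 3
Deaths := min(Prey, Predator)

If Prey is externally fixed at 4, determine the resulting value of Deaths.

4

Under do(Prey=4), the mechanism Prey := -2 if Rainfall >= 0 else 8 is discarded; Prey is fixed at 4.
Predator = Rainfall·Prey  [with Rainfall=3, Prey=4]  = 12
Deaths = min(Prey, Predator)  [with Prey=4, Predator=12]  = 4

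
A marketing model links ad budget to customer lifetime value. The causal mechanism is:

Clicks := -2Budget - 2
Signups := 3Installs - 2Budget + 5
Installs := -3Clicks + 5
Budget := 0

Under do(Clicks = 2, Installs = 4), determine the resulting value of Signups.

Setting Clicks = 2, Installs = 4 by intervention discards those variables' equations.
Signups = 3Installs - 2Budget + 5  [with Installs=4, Budget=0]  = 17

17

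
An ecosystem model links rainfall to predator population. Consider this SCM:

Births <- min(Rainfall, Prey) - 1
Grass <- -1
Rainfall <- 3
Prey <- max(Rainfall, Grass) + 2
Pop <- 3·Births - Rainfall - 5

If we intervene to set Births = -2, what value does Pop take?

-14

Intervening sets Births = -2 and removes its equation (Births <- min(Rainfall, Prey) - 1).
Pop = 3·Births - Rainfall - 5  [with Births=-2, Rainfall=3]  = -14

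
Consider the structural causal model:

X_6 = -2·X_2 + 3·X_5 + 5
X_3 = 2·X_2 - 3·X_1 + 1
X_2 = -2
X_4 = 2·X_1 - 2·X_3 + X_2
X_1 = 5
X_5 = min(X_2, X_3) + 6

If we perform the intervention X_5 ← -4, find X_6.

The intervention breaks the incoming arrows to X_5: X_5 = min(X_2, X_3) + 6 no longer applies, and X_5 = -4.
X_6 = -2·X_2 + 3·X_5 + 5  [with X_2=-2, X_5=-4]  = -3

-3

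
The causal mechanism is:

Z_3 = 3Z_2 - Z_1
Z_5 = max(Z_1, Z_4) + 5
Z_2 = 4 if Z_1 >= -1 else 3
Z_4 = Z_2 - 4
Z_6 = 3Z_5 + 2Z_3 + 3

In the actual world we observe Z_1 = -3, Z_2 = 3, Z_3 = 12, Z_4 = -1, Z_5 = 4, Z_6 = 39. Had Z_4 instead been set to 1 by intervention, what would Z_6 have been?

45

Under do(Z_4=1), the mechanism Z_4 = Z_2 - 4 is discarded; Z_4 is fixed at 1.
Z_2 = 4 if Z_1 >= -1 else 3  [with Z_1=-3]  = 3
Z_3 = 3Z_2 - Z_1  [with Z_2=3, Z_1=-3]  = 12
Z_5 = max(Z_1, Z_4) + 5  [with Z_1=-3, Z_4=1]  = 6
Z_6 = 3Z_5 + 2Z_3 + 3  [with Z_5=6, Z_3=12]  = 45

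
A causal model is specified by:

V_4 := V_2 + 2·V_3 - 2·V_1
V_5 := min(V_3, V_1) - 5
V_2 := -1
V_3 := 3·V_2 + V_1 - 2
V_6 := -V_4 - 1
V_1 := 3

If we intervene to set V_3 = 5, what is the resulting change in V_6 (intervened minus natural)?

The intervention breaks the incoming arrows to V_3: V_3 := 3·V_2 + V_1 - 2 no longer applies, and V_3 = 5.
V_4 = V_2 + 2·V_3 - 2·V_1  [with V_2=-1, V_3=5, V_1=3]  = 3
V_6 = -V_4 - 1  [with V_4=3]  = -4
Without intervention: V_3 = 3·V_2 + V_1 - 2  [with V_2=-1, V_1=3]  = -2; V_4 = V_2 + 2·V_3 - 2·V_1  [with V_2=-1, V_3=-2, V_1=3]  = -11; V_6 = -V_4 - 1  [with V_4=-11]  = 10.
Change = -4 − 10 = -14.

-14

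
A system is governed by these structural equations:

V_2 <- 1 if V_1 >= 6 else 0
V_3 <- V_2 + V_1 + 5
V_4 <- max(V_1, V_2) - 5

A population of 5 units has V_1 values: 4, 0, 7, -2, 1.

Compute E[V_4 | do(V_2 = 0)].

Every unit gets V_2=0 under the intervention. V_4 values become -1, -5, 2, -5, -4; E[V_4|do(V_2=0)] = -2.6.

-2.6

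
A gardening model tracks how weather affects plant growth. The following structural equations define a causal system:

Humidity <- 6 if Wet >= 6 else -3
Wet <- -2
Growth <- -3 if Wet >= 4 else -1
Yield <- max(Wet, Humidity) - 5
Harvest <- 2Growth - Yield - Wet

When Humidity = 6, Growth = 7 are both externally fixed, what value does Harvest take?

15

Setting Humidity = 6, Growth = 7 by intervention discards those variables' equations.
Yield = max(Wet, Humidity) - 5  [with Wet=-2, Humidity=6]  = 1
Harvest = 2Growth - Yield - Wet  [with Growth=7, Yield=1, Wet=-2]  = 15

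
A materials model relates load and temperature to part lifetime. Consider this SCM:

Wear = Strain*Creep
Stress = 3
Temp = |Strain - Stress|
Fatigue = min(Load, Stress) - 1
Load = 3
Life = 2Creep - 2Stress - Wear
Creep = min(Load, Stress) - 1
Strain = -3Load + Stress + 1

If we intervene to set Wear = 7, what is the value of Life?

-9

Intervening sets Wear = 7 and removes its equation (Wear = Strain*Creep).
Creep = min(Load, Stress) - 1  [with Load=3, Stress=3]  = 2
Life = 2Creep - 2Stress - Wear  [with Creep=2, Stress=3, Wear=7]  = -9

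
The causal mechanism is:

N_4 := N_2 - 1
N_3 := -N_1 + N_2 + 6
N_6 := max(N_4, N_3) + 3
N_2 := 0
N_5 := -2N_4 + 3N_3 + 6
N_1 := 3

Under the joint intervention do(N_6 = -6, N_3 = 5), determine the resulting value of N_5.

Under do(N_6 = -6, N_3 = 5), each intervened variable's structural equation is replaced by its fixed value.
N_4 = N_2 - 1  [with N_2=0]  = -1
N_5 = -2N_4 + 3N_3 + 6  [with N_4=-1, N_3=5]  = 23

23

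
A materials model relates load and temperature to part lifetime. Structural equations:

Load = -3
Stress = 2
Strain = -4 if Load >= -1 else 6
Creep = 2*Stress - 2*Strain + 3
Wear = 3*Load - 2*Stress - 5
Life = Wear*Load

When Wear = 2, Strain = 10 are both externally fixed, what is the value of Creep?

Under do(Wear = 2, Strain = 10), each intervened variable's structural equation is replaced by its fixed value.
Creep = 2*Stress - 2*Strain + 3  [with Stress=2, Strain=10]  = -13

-13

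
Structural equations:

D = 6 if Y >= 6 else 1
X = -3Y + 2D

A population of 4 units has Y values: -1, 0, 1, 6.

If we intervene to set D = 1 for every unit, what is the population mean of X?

Under do(D=1), D's equation is replaced by D=1 for every unit. Per-unit X: 5, 2, -1, -16. Mean = -2.5.

-2.5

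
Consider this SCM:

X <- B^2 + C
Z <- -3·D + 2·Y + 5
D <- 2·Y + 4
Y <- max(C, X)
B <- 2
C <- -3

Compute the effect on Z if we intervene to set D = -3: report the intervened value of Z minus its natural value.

The intervention breaks the incoming arrows to D: D <- 2·Y + 4 no longer applies, and D = -3.
X = B^2 + C  [with B=2, C=-3]  = 1
Y = max(C, X)  [with C=-3, X=1]  = 1
Z = -3·D + 2·Y + 5  [with D=-3, Y=1]  = 16
Without intervention: X = B^2 + C  [with B=2, C=-3]  = 1; Y = max(C, X)  [with C=-3, X=1]  = 1; D = 2·Y + 4  [with Y=1]  = 6; Z = -3·D + 2·Y + 5  [with D=6, Y=1]  = -11.
Change = 16 − (-11) = 27.

27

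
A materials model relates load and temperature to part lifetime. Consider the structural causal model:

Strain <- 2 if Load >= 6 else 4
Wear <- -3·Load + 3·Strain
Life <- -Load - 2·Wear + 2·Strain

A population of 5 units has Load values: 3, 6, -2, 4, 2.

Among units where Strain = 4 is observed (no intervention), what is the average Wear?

Observing Strain=4 restricts to units where Strain's equation naturally yields 4: Load ∈ {3, -2, 4, 2}. In that subpopulation Wear = 3, 18, 0, 6, mean 6.75.

6.75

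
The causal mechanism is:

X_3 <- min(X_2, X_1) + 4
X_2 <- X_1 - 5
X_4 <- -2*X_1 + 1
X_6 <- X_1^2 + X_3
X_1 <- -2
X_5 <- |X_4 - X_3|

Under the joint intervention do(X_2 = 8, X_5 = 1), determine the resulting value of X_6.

6

Setting X_2 = 8, X_5 = 1 by intervention discards those variables' equations.
X_3 = min(X_2, X_1) + 4  [with X_2=8, X_1=-2]  = 2
X_6 = X_1^2 + X_3  [with X_1=-2, X_3=2]  = 6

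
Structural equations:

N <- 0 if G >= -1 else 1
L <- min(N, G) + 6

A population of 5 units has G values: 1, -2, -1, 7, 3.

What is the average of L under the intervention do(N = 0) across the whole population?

5.4

do(N=0) breaks N's dependence on G. With N=0 fixed, L across the units is 6, 4, 5, 6, 6, mean 5.4.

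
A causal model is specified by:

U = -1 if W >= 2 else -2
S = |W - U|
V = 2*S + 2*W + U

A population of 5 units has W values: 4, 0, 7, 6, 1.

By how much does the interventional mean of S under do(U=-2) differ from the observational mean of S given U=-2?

do(U=-2) breaks U's dependence on W. With U=-2 fixed, S across the units is 6, 2, 9, 8, 3, mean 5.6.
E[S|U=-2] averages over only the 2 units with U=-2 (W = 0, 1): S = 2, 3, mean 2.5.
Difference = 5.6 − 2.5 = 3.1.

3.1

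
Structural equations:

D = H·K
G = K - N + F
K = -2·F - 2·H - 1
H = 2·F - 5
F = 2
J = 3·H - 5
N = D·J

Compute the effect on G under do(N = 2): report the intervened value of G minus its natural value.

-26

Intervening sets N = 2 and removes its equation (N = D·J).
H = 2·F - 5  [with F=2]  = -1
K = -2·F - 2·H - 1  [with F=2, H=-1]  = -3
G = K - N + F  [with K=-3, N=2, F=2]  = -3
Without intervention: H = 2·F - 5  [with F=2]  = -1; K = -2·F - 2·H - 1  [with F=2, H=-1]  = -3; D = H·K  [with H=-1, K=-3]  = 3; J = 3·H - 5  [with H=-1]  = -8; N = D·J  [with D=3, J=-8]  = -24; G = K - N + F  [with K=-3, N=-24, F=2]  = 23.
Change = -3 − 23 = -26.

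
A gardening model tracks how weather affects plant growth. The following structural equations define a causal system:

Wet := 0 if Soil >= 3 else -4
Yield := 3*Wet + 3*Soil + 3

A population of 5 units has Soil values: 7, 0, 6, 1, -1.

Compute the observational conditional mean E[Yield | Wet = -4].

-9

E[Yield|Wet=-4] averages over only the 3 units with Wet=-4 (Soil = 0, 1, -1): Yield = -9, -6, -12, mean -9.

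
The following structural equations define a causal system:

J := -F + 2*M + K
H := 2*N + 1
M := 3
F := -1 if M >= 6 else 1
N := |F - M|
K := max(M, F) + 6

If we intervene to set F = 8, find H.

Under do(F=8), the mechanism F := -1 if M >= 6 else 1 is discarded; F is fixed at 8.
N = |F - M|  [with F=8, M=3]  = 5
H = 2*N + 1  [with N=5]  = 11

11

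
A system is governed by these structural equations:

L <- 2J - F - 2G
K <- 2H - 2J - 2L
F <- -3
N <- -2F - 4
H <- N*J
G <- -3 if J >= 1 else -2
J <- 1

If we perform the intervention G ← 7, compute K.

The intervention breaks the incoming arrows to G: G <- -3 if J >= 1 else -2 no longer applies, and G = 7.
N = -2F - 4  [with F=-3]  = 2
H = N*J  [with N=2, J=1]  = 2
L = 2J - F - 2G  [with J=1, F=-3, G=7]  = -9
K = 2H - 2J - 2L  [with H=2, J=1, L=-9]  = 20

20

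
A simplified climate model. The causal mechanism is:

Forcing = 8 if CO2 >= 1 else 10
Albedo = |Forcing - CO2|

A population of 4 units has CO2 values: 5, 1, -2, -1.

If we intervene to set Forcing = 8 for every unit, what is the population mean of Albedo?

7.25

Under do(Forcing=8), Forcing's equation is replaced by Forcing=8 for every unit. Per-unit Albedo: 3, 7, 10, 9. Mean = 7.25.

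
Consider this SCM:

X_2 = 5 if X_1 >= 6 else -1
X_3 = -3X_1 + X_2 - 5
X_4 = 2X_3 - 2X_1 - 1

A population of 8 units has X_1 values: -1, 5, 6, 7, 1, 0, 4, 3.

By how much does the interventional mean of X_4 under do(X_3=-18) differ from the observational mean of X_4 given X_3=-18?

3.75

The intervention sets X_3=-18 in all 8 units regardless of X_1. Recomputing X_4 per unit gives -35, -47, -49, -51, -39, -37, -45, -43; average -43.25.
E[X_4|X_3=-18] averages over only the 2 units with X_3=-18 (X_1 = 6, 4): X_4 = -49, -45, mean -47.
Difference = -43.25 − (-47) = 3.75.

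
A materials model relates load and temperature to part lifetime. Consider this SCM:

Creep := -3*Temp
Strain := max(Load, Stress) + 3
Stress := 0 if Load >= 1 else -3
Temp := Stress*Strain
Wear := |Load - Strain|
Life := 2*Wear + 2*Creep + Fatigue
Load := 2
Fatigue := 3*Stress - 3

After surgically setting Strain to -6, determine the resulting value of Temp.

0

The intervention breaks the incoming arrows to Strain: Strain := max(Load, Stress) + 3 no longer applies, and Strain = -6.
Stress = 0 if Load >= 1 else -3  [with Load=2]  = 0
Temp = Stress*Strain  [with Stress=0, Strain=-6]  = 0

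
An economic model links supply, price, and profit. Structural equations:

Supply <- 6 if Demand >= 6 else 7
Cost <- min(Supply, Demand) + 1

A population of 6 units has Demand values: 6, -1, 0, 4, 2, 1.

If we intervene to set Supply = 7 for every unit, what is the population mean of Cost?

3

Every unit gets Supply=7 under the intervention. Cost values become 7, 0, 1, 5, 3, 2; E[Cost|do(Supply=7)] = 3.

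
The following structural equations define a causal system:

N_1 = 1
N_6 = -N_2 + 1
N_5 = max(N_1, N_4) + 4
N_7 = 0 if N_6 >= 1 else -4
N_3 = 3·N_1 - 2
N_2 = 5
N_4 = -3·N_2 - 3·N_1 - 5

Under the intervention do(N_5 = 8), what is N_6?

The intervention breaks the incoming arrows to N_5: N_5 = max(N_1, N_4) + 4 no longer applies, and N_5 = 8.
Since N_6 is not a descendant of the intervened variable, it is unaffected.
N_6 = -N_2 + 1  [with N_2=5]  = -4

-4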